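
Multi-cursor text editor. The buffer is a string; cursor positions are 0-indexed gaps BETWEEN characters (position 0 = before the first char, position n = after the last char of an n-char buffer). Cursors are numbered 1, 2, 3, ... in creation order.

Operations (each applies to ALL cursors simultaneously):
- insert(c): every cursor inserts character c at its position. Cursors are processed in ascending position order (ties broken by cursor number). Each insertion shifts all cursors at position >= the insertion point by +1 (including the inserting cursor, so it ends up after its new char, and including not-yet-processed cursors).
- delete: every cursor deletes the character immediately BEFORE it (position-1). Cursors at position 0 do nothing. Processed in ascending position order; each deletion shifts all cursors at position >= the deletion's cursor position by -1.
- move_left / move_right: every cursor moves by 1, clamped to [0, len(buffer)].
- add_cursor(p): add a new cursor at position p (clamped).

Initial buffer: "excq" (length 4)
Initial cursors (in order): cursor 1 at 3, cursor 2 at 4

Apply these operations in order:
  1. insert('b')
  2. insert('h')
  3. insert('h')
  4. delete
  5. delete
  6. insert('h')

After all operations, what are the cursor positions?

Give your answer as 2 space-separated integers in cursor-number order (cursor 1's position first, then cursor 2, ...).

Answer: 5 8

Derivation:
After op 1 (insert('b')): buffer="excbqb" (len 6), cursors c1@4 c2@6, authorship ...1.2
After op 2 (insert('h')): buffer="excbhqbh" (len 8), cursors c1@5 c2@8, authorship ...11.22
After op 3 (insert('h')): buffer="excbhhqbhh" (len 10), cursors c1@6 c2@10, authorship ...111.222
After op 4 (delete): buffer="excbhqbh" (len 8), cursors c1@5 c2@8, authorship ...11.22
After op 5 (delete): buffer="excbqb" (len 6), cursors c1@4 c2@6, authorship ...1.2
After op 6 (insert('h')): buffer="excbhqbh" (len 8), cursors c1@5 c2@8, authorship ...11.22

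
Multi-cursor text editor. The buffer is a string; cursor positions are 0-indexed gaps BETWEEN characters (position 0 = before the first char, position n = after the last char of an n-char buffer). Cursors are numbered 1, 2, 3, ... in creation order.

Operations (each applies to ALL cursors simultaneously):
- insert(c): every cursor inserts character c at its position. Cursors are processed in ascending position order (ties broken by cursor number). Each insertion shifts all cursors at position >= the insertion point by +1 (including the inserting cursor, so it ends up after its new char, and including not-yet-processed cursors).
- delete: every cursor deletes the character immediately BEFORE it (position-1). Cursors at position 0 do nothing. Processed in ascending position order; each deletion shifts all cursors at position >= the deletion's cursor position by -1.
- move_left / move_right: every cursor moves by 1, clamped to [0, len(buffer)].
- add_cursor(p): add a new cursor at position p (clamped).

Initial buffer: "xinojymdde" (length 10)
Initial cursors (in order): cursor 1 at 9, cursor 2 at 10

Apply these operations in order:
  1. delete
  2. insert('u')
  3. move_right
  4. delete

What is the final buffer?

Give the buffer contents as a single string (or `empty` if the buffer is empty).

After op 1 (delete): buffer="xinojymd" (len 8), cursors c1@8 c2@8, authorship ........
After op 2 (insert('u')): buffer="xinojymduu" (len 10), cursors c1@10 c2@10, authorship ........12
After op 3 (move_right): buffer="xinojymduu" (len 10), cursors c1@10 c2@10, authorship ........12
After op 4 (delete): buffer="xinojymd" (len 8), cursors c1@8 c2@8, authorship ........

Answer: xinojymd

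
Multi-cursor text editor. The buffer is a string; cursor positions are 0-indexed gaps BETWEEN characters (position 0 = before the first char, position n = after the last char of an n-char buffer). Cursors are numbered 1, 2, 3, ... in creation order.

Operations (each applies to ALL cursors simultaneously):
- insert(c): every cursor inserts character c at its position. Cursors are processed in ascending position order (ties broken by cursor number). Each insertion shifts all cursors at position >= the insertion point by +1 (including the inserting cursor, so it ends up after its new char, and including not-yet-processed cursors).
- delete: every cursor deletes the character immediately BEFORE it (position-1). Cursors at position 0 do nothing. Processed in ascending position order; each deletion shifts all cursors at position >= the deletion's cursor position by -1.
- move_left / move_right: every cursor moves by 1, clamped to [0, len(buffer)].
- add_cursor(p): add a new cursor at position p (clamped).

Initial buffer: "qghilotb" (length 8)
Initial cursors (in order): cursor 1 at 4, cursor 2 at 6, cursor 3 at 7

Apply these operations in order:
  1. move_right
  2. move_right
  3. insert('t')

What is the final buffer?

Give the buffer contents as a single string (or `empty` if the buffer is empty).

After op 1 (move_right): buffer="qghilotb" (len 8), cursors c1@5 c2@7 c3@8, authorship ........
After op 2 (move_right): buffer="qghilotb" (len 8), cursors c1@6 c2@8 c3@8, authorship ........
After op 3 (insert('t')): buffer="qghilottbtt" (len 11), cursors c1@7 c2@11 c3@11, authorship ......1..23

Answer: qghilottbtt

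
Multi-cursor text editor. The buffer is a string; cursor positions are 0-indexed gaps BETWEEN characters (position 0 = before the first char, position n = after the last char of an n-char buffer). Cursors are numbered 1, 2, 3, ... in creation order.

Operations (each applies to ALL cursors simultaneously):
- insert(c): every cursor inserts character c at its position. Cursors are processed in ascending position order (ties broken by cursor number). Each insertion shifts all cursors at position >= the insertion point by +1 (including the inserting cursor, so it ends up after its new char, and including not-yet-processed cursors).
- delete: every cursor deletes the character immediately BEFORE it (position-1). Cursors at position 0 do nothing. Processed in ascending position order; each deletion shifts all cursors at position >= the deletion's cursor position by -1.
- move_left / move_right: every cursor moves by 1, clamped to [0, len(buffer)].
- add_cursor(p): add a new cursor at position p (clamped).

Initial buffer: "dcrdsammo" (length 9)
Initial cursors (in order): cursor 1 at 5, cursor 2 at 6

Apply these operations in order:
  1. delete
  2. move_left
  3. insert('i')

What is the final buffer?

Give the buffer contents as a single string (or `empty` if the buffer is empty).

Answer: dcriidmmo

Derivation:
After op 1 (delete): buffer="dcrdmmo" (len 7), cursors c1@4 c2@4, authorship .......
After op 2 (move_left): buffer="dcrdmmo" (len 7), cursors c1@3 c2@3, authorship .......
After op 3 (insert('i')): buffer="dcriidmmo" (len 9), cursors c1@5 c2@5, authorship ...12....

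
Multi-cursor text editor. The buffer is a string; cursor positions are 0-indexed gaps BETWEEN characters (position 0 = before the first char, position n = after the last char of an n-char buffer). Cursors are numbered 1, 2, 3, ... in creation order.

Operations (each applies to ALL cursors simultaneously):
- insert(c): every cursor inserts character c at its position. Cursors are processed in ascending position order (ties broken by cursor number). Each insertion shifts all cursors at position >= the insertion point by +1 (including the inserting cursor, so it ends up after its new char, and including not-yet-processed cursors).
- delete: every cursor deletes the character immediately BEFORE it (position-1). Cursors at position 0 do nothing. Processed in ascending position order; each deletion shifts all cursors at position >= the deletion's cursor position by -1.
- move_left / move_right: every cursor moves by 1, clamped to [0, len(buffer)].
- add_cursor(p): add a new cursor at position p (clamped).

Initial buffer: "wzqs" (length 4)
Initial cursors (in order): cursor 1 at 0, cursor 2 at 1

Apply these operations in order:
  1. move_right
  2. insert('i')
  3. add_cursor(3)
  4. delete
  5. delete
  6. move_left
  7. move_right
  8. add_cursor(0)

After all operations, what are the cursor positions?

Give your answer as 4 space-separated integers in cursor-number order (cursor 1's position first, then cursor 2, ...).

Answer: 1 1 1 0

Derivation:
After op 1 (move_right): buffer="wzqs" (len 4), cursors c1@1 c2@2, authorship ....
After op 2 (insert('i')): buffer="wiziqs" (len 6), cursors c1@2 c2@4, authorship .1.2..
After op 3 (add_cursor(3)): buffer="wiziqs" (len 6), cursors c1@2 c3@3 c2@4, authorship .1.2..
After op 4 (delete): buffer="wqs" (len 3), cursors c1@1 c2@1 c3@1, authorship ...
After op 5 (delete): buffer="qs" (len 2), cursors c1@0 c2@0 c3@0, authorship ..
After op 6 (move_left): buffer="qs" (len 2), cursors c1@0 c2@0 c3@0, authorship ..
After op 7 (move_right): buffer="qs" (len 2), cursors c1@1 c2@1 c3@1, authorship ..
After op 8 (add_cursor(0)): buffer="qs" (len 2), cursors c4@0 c1@1 c2@1 c3@1, authorship ..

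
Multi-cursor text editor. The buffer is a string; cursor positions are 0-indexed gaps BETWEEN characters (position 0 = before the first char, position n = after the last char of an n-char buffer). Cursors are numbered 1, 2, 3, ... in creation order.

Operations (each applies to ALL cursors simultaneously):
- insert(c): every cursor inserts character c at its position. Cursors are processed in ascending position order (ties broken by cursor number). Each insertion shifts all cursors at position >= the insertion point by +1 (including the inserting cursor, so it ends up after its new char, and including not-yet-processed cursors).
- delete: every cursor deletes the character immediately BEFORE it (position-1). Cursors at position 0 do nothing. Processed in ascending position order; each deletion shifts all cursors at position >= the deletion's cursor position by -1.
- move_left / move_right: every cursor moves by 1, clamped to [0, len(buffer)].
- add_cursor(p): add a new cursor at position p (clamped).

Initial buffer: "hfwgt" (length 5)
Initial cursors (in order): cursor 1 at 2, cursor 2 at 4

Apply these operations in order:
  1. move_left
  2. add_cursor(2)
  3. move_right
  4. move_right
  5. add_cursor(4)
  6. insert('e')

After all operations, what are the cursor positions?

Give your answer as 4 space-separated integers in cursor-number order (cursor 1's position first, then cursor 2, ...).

After op 1 (move_left): buffer="hfwgt" (len 5), cursors c1@1 c2@3, authorship .....
After op 2 (add_cursor(2)): buffer="hfwgt" (len 5), cursors c1@1 c3@2 c2@3, authorship .....
After op 3 (move_right): buffer="hfwgt" (len 5), cursors c1@2 c3@3 c2@4, authorship .....
After op 4 (move_right): buffer="hfwgt" (len 5), cursors c1@3 c3@4 c2@5, authorship .....
After op 5 (add_cursor(4)): buffer="hfwgt" (len 5), cursors c1@3 c3@4 c4@4 c2@5, authorship .....
After op 6 (insert('e')): buffer="hfwegeete" (len 9), cursors c1@4 c3@7 c4@7 c2@9, authorship ...1.34.2

Answer: 4 9 7 7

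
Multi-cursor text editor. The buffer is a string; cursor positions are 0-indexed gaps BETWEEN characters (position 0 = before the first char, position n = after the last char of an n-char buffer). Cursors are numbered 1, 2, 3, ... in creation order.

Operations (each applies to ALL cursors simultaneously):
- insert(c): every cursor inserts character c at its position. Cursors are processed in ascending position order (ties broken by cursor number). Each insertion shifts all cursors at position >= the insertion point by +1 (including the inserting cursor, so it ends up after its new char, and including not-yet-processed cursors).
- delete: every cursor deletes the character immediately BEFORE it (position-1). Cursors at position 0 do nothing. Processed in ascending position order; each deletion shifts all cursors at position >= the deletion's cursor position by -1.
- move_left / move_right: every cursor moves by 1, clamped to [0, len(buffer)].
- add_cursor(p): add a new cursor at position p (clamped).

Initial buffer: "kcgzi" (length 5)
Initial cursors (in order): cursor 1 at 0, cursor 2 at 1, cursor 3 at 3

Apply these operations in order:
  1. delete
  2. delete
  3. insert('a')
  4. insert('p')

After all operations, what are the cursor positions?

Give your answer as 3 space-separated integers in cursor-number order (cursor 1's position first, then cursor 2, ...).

Answer: 6 6 6

Derivation:
After op 1 (delete): buffer="czi" (len 3), cursors c1@0 c2@0 c3@1, authorship ...
After op 2 (delete): buffer="zi" (len 2), cursors c1@0 c2@0 c3@0, authorship ..
After op 3 (insert('a')): buffer="aaazi" (len 5), cursors c1@3 c2@3 c3@3, authorship 123..
After op 4 (insert('p')): buffer="aaapppzi" (len 8), cursors c1@6 c2@6 c3@6, authorship 123123..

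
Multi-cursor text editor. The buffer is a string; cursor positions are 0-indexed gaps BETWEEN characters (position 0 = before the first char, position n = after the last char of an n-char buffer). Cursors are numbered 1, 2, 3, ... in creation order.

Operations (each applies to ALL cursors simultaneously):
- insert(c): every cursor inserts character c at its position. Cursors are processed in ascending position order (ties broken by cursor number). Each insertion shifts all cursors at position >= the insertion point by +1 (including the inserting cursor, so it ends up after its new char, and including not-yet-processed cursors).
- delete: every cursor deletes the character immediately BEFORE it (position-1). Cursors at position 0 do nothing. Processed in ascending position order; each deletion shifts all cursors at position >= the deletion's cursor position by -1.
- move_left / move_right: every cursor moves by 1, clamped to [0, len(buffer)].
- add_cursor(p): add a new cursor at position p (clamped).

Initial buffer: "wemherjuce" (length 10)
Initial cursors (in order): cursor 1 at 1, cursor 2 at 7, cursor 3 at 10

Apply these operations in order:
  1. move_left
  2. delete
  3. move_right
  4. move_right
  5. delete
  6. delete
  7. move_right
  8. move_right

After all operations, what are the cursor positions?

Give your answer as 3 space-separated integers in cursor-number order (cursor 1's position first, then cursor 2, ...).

Answer: 2 2 2

Derivation:
After op 1 (move_left): buffer="wemherjuce" (len 10), cursors c1@0 c2@6 c3@9, authorship ..........
After op 2 (delete): buffer="wemhejue" (len 8), cursors c1@0 c2@5 c3@7, authorship ........
After op 3 (move_right): buffer="wemhejue" (len 8), cursors c1@1 c2@6 c3@8, authorship ........
After op 4 (move_right): buffer="wemhejue" (len 8), cursors c1@2 c2@7 c3@8, authorship ........
After op 5 (delete): buffer="wmhej" (len 5), cursors c1@1 c2@5 c3@5, authorship .....
After op 6 (delete): buffer="mh" (len 2), cursors c1@0 c2@2 c3@2, authorship ..
After op 7 (move_right): buffer="mh" (len 2), cursors c1@1 c2@2 c3@2, authorship ..
After op 8 (move_right): buffer="mh" (len 2), cursors c1@2 c2@2 c3@2, authorship ..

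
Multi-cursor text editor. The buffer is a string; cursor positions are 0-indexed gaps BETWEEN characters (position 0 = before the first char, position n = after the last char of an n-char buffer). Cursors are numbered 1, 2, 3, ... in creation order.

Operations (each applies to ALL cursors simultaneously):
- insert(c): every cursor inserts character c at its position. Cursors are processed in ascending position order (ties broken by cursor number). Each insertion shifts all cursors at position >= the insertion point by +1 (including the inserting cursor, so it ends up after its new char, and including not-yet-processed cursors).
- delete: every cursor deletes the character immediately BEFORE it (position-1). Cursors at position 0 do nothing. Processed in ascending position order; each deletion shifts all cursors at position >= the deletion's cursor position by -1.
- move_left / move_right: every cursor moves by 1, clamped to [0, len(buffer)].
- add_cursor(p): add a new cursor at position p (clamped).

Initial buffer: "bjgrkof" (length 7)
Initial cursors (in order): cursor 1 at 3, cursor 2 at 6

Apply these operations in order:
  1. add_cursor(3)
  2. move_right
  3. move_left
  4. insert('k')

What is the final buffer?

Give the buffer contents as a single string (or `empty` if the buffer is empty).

Answer: bjgkkrkokf

Derivation:
After op 1 (add_cursor(3)): buffer="bjgrkof" (len 7), cursors c1@3 c3@3 c2@6, authorship .......
After op 2 (move_right): buffer="bjgrkof" (len 7), cursors c1@4 c3@4 c2@7, authorship .......
After op 3 (move_left): buffer="bjgrkof" (len 7), cursors c1@3 c3@3 c2@6, authorship .......
After op 4 (insert('k')): buffer="bjgkkrkokf" (len 10), cursors c1@5 c3@5 c2@9, authorship ...13...2.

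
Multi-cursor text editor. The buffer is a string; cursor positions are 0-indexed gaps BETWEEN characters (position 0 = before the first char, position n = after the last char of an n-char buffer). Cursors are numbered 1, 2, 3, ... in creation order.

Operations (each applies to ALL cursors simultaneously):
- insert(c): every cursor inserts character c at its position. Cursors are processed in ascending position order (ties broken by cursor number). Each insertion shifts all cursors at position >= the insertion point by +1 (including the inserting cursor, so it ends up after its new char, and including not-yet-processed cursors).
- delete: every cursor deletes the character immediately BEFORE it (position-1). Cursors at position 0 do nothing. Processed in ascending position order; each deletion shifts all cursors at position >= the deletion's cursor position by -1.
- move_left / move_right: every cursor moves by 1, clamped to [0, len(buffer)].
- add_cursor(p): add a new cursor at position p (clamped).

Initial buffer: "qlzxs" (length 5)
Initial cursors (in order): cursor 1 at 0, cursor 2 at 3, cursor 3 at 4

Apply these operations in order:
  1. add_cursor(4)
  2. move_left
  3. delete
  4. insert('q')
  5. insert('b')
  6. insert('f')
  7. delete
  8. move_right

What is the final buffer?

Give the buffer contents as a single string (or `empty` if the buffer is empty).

Answer: qqqqbbbbxs

Derivation:
After op 1 (add_cursor(4)): buffer="qlzxs" (len 5), cursors c1@0 c2@3 c3@4 c4@4, authorship .....
After op 2 (move_left): buffer="qlzxs" (len 5), cursors c1@0 c2@2 c3@3 c4@3, authorship .....
After op 3 (delete): buffer="xs" (len 2), cursors c1@0 c2@0 c3@0 c4@0, authorship ..
After op 4 (insert('q')): buffer="qqqqxs" (len 6), cursors c1@4 c2@4 c3@4 c4@4, authorship 1234..
After op 5 (insert('b')): buffer="qqqqbbbbxs" (len 10), cursors c1@8 c2@8 c3@8 c4@8, authorship 12341234..
After op 6 (insert('f')): buffer="qqqqbbbbffffxs" (len 14), cursors c1@12 c2@12 c3@12 c4@12, authorship 123412341234..
After op 7 (delete): buffer="qqqqbbbbxs" (len 10), cursors c1@8 c2@8 c3@8 c4@8, authorship 12341234..
After op 8 (move_right): buffer="qqqqbbbbxs" (len 10), cursors c1@9 c2@9 c3@9 c4@9, authorship 12341234..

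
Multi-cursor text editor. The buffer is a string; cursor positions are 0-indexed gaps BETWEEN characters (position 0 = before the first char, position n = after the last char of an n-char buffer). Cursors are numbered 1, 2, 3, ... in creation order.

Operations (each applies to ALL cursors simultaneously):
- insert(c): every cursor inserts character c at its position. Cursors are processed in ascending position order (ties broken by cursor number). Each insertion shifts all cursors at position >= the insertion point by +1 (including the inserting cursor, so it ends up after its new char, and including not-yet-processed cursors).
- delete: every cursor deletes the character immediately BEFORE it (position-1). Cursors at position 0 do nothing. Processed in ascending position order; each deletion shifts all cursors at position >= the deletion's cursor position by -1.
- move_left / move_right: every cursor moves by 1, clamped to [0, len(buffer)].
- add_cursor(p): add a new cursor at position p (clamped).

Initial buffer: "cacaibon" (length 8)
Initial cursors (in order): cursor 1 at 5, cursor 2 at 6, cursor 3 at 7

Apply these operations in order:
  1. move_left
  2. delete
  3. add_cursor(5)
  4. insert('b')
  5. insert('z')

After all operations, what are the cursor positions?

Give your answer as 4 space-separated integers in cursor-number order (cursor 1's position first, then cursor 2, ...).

After op 1 (move_left): buffer="cacaibon" (len 8), cursors c1@4 c2@5 c3@6, authorship ........
After op 2 (delete): buffer="cacon" (len 5), cursors c1@3 c2@3 c3@3, authorship .....
After op 3 (add_cursor(5)): buffer="cacon" (len 5), cursors c1@3 c2@3 c3@3 c4@5, authorship .....
After op 4 (insert('b')): buffer="cacbbbonb" (len 9), cursors c1@6 c2@6 c3@6 c4@9, authorship ...123..4
After op 5 (insert('z')): buffer="cacbbbzzzonbz" (len 13), cursors c1@9 c2@9 c3@9 c4@13, authorship ...123123..44

Answer: 9 9 9 13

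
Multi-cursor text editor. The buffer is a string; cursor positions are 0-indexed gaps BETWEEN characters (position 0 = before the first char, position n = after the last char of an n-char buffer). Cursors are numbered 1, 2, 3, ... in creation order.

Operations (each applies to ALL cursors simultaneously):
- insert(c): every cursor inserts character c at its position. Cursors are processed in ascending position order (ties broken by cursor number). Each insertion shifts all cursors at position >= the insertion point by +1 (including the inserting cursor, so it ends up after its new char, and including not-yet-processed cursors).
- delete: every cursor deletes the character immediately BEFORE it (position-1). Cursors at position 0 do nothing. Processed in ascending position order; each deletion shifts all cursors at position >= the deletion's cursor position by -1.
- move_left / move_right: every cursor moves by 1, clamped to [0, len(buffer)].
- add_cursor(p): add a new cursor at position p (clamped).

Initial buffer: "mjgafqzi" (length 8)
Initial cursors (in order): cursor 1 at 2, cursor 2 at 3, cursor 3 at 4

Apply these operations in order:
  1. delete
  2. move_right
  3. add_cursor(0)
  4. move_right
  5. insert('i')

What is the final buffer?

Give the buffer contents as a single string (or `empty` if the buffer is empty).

Answer: mifqiiizi

Derivation:
After op 1 (delete): buffer="mfqzi" (len 5), cursors c1@1 c2@1 c3@1, authorship .....
After op 2 (move_right): buffer="mfqzi" (len 5), cursors c1@2 c2@2 c3@2, authorship .....
After op 3 (add_cursor(0)): buffer="mfqzi" (len 5), cursors c4@0 c1@2 c2@2 c3@2, authorship .....
After op 4 (move_right): buffer="mfqzi" (len 5), cursors c4@1 c1@3 c2@3 c3@3, authorship .....
After op 5 (insert('i')): buffer="mifqiiizi" (len 9), cursors c4@2 c1@7 c2@7 c3@7, authorship .4..123..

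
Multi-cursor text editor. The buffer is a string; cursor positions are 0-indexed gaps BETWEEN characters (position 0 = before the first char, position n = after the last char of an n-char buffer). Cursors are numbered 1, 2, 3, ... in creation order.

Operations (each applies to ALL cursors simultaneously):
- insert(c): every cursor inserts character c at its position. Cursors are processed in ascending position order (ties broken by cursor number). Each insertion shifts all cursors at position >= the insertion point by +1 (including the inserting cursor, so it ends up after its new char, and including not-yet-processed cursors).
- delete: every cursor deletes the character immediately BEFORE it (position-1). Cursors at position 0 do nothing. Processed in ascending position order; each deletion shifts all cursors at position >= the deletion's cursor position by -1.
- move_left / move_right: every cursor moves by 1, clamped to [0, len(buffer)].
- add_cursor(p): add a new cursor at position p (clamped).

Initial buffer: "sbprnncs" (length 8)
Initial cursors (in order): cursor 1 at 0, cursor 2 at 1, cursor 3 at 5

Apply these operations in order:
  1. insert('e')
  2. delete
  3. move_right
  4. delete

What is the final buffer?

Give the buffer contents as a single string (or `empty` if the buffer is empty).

Answer: prncs

Derivation:
After op 1 (insert('e')): buffer="esebprnencs" (len 11), cursors c1@1 c2@3 c3@8, authorship 1.2....3...
After op 2 (delete): buffer="sbprnncs" (len 8), cursors c1@0 c2@1 c3@5, authorship ........
After op 3 (move_right): buffer="sbprnncs" (len 8), cursors c1@1 c2@2 c3@6, authorship ........
After op 4 (delete): buffer="prncs" (len 5), cursors c1@0 c2@0 c3@3, authorship .....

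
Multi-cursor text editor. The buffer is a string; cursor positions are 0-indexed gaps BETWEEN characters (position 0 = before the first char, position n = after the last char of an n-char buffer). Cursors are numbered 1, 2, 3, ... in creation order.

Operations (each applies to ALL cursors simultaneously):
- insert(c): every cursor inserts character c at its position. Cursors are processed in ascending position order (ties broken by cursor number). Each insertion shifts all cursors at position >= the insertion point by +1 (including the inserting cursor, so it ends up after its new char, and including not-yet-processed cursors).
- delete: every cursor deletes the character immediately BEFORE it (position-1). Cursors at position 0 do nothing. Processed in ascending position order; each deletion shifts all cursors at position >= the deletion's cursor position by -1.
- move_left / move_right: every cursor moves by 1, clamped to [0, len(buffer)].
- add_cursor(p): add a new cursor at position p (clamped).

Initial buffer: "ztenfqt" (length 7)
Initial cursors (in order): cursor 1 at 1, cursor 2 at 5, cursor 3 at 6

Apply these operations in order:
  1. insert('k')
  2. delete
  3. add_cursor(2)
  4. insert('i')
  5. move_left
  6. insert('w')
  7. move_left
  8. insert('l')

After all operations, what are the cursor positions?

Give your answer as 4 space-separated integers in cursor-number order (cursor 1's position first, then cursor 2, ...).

After op 1 (insert('k')): buffer="zktenfkqkt" (len 10), cursors c1@2 c2@7 c3@9, authorship .1....2.3.
After op 2 (delete): buffer="ztenfqt" (len 7), cursors c1@1 c2@5 c3@6, authorship .......
After op 3 (add_cursor(2)): buffer="ztenfqt" (len 7), cursors c1@1 c4@2 c2@5 c3@6, authorship .......
After op 4 (insert('i')): buffer="zitienfiqit" (len 11), cursors c1@2 c4@4 c2@8 c3@10, authorship .1.4...2.3.
After op 5 (move_left): buffer="zitienfiqit" (len 11), cursors c1@1 c4@3 c2@7 c3@9, authorship .1.4...2.3.
After op 6 (insert('w')): buffer="zwitwienfwiqwit" (len 15), cursors c1@2 c4@5 c2@10 c3@13, authorship .11.44...22.33.
After op 7 (move_left): buffer="zwitwienfwiqwit" (len 15), cursors c1@1 c4@4 c2@9 c3@12, authorship .11.44...22.33.
After op 8 (insert('l')): buffer="zlwitlwienflwiqlwit" (len 19), cursors c1@2 c4@6 c2@12 c3@16, authorship .111.444...222.333.

Answer: 2 12 16 6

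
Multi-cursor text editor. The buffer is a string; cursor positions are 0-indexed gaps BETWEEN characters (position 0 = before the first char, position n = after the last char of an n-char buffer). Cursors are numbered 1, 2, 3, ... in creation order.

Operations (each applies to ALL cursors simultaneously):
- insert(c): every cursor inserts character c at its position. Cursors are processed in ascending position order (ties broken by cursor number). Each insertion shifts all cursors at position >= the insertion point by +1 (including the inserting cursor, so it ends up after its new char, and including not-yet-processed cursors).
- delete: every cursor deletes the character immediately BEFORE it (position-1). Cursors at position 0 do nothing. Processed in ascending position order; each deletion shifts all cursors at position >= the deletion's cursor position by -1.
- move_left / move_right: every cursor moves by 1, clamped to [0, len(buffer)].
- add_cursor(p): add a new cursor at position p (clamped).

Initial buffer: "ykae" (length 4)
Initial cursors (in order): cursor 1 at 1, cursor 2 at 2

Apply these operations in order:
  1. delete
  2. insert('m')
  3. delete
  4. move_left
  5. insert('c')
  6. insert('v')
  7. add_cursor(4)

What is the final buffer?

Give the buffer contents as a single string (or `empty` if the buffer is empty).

Answer: ccvvae

Derivation:
After op 1 (delete): buffer="ae" (len 2), cursors c1@0 c2@0, authorship ..
After op 2 (insert('m')): buffer="mmae" (len 4), cursors c1@2 c2@2, authorship 12..
After op 3 (delete): buffer="ae" (len 2), cursors c1@0 c2@0, authorship ..
After op 4 (move_left): buffer="ae" (len 2), cursors c1@0 c2@0, authorship ..
After op 5 (insert('c')): buffer="ccae" (len 4), cursors c1@2 c2@2, authorship 12..
After op 6 (insert('v')): buffer="ccvvae" (len 6), cursors c1@4 c2@4, authorship 1212..
After op 7 (add_cursor(4)): buffer="ccvvae" (len 6), cursors c1@4 c2@4 c3@4, authorship 1212..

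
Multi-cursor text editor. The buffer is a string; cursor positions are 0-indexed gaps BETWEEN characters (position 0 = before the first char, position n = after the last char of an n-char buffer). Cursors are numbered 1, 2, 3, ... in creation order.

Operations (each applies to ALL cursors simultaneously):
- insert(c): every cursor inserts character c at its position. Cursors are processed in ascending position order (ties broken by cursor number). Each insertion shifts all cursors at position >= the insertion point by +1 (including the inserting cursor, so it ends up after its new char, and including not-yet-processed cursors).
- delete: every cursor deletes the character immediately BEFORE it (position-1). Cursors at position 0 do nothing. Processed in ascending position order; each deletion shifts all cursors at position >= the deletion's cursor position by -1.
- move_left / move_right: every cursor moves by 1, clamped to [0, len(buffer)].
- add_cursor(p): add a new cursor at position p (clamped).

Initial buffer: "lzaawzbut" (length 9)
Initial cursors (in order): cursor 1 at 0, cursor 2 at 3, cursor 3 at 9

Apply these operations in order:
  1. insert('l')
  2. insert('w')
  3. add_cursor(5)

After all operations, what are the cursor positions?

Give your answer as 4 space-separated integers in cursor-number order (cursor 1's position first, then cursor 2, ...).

After op 1 (insert('l')): buffer="llzalawzbutl" (len 12), cursors c1@1 c2@5 c3@12, authorship 1...2......3
After op 2 (insert('w')): buffer="lwlzalwawzbutlw" (len 15), cursors c1@2 c2@7 c3@15, authorship 11...22......33
After op 3 (add_cursor(5)): buffer="lwlzalwawzbutlw" (len 15), cursors c1@2 c4@5 c2@7 c3@15, authorship 11...22......33

Answer: 2 7 15 5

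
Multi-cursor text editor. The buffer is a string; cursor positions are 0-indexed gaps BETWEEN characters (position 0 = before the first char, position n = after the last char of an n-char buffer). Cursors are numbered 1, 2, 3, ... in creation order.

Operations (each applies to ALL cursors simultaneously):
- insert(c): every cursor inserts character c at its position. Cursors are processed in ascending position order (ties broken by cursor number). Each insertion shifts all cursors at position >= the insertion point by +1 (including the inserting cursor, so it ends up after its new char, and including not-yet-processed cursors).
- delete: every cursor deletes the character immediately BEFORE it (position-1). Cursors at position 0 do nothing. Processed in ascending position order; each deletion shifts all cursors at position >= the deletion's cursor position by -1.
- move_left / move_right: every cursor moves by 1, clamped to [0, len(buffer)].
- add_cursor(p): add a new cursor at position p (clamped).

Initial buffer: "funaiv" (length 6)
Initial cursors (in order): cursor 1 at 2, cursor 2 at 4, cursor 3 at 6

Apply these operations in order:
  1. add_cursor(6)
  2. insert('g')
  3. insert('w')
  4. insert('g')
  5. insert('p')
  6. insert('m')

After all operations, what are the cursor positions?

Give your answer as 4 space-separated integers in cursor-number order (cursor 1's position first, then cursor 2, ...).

After op 1 (add_cursor(6)): buffer="funaiv" (len 6), cursors c1@2 c2@4 c3@6 c4@6, authorship ......
After op 2 (insert('g')): buffer="fugnagivgg" (len 10), cursors c1@3 c2@6 c3@10 c4@10, authorship ..1..2..34
After op 3 (insert('w')): buffer="fugwnagwivggww" (len 14), cursors c1@4 c2@8 c3@14 c4@14, authorship ..11..22..3434
After op 4 (insert('g')): buffer="fugwgnagwgivggwwgg" (len 18), cursors c1@5 c2@10 c3@18 c4@18, authorship ..111..222..343434
After op 5 (insert('p')): buffer="fugwgpnagwgpivggwwggpp" (len 22), cursors c1@6 c2@12 c3@22 c4@22, authorship ..1111..2222..34343434
After op 6 (insert('m')): buffer="fugwgpmnagwgpmivggwwggppmm" (len 26), cursors c1@7 c2@14 c3@26 c4@26, authorship ..11111..22222..3434343434

Answer: 7 14 26 26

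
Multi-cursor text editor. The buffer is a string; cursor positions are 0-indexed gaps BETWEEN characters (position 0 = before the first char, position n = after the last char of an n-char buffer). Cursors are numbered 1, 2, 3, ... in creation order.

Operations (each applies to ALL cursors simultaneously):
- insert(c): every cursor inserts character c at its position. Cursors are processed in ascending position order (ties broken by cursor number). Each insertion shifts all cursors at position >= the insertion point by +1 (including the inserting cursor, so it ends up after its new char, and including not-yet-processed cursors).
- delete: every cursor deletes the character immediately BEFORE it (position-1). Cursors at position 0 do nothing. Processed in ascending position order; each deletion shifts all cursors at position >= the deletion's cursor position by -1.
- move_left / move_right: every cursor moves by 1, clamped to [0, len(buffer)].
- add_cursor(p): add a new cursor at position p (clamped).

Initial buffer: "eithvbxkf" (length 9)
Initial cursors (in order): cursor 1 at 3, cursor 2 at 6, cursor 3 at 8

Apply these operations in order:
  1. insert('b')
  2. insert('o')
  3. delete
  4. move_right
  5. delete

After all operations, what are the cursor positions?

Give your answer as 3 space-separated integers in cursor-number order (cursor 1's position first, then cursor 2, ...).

Answer: 4 7 9

Derivation:
After op 1 (insert('b')): buffer="eitbhvbbxkbf" (len 12), cursors c1@4 c2@8 c3@11, authorship ...1...2..3.
After op 2 (insert('o')): buffer="eitbohvbboxkbof" (len 15), cursors c1@5 c2@10 c3@14, authorship ...11...22..33.
After op 3 (delete): buffer="eitbhvbbxkbf" (len 12), cursors c1@4 c2@8 c3@11, authorship ...1...2..3.
After op 4 (move_right): buffer="eitbhvbbxkbf" (len 12), cursors c1@5 c2@9 c3@12, authorship ...1...2..3.
After op 5 (delete): buffer="eitbvbbkb" (len 9), cursors c1@4 c2@7 c3@9, authorship ...1..2.3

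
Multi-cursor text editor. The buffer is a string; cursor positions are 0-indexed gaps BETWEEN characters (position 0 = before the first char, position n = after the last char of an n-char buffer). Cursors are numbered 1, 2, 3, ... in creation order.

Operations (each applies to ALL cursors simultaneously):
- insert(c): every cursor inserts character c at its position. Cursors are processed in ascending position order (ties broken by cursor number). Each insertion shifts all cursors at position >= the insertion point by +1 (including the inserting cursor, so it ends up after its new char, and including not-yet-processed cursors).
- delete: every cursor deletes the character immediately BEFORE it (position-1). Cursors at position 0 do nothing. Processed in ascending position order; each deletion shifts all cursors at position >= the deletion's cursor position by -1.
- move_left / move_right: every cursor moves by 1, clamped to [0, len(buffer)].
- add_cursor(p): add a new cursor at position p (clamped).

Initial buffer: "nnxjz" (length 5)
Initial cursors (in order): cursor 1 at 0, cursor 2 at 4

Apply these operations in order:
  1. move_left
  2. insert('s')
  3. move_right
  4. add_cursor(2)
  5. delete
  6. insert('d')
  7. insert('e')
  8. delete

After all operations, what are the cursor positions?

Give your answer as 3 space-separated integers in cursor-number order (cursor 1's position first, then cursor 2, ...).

After op 1 (move_left): buffer="nnxjz" (len 5), cursors c1@0 c2@3, authorship .....
After op 2 (insert('s')): buffer="snnxsjz" (len 7), cursors c1@1 c2@5, authorship 1...2..
After op 3 (move_right): buffer="snnxsjz" (len 7), cursors c1@2 c2@6, authorship 1...2..
After op 4 (add_cursor(2)): buffer="snnxsjz" (len 7), cursors c1@2 c3@2 c2@6, authorship 1...2..
After op 5 (delete): buffer="nxsz" (len 4), cursors c1@0 c3@0 c2@3, authorship ..2.
After op 6 (insert('d')): buffer="ddnxsdz" (len 7), cursors c1@2 c3@2 c2@6, authorship 13..22.
After op 7 (insert('e')): buffer="ddeenxsdez" (len 10), cursors c1@4 c3@4 c2@9, authorship 1313..222.
After op 8 (delete): buffer="ddnxsdz" (len 7), cursors c1@2 c3@2 c2@6, authorship 13..22.

Answer: 2 6 2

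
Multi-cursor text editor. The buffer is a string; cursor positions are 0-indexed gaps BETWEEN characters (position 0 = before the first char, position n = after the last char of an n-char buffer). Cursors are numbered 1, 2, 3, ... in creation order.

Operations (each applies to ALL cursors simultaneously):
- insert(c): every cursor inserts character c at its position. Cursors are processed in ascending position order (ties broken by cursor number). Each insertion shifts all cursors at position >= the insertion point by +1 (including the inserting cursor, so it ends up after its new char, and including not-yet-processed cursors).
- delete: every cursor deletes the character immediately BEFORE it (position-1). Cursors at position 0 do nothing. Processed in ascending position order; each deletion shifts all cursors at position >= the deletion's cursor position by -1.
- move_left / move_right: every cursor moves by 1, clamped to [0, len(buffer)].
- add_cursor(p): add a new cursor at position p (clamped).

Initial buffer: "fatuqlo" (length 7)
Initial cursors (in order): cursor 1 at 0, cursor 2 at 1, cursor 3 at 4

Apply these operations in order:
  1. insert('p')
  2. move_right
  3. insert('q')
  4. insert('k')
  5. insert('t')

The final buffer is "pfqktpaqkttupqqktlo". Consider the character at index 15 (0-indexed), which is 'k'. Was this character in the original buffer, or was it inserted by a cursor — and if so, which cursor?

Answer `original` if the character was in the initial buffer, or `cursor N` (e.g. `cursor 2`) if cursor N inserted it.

After op 1 (insert('p')): buffer="pfpatupqlo" (len 10), cursors c1@1 c2@3 c3@7, authorship 1.2...3...
After op 2 (move_right): buffer="pfpatupqlo" (len 10), cursors c1@2 c2@4 c3@8, authorship 1.2...3...
After op 3 (insert('q')): buffer="pfqpaqtupqqlo" (len 13), cursors c1@3 c2@6 c3@11, authorship 1.12.2..3.3..
After op 4 (insert('k')): buffer="pfqkpaqktupqqklo" (len 16), cursors c1@4 c2@8 c3@14, authorship 1.112.22..3.33..
After op 5 (insert('t')): buffer="pfqktpaqkttupqqktlo" (len 19), cursors c1@5 c2@10 c3@17, authorship 1.1112.222..3.333..
Authorship (.=original, N=cursor N): 1 . 1 1 1 2 . 2 2 2 . . 3 . 3 3 3 . .
Index 15: author = 3

Answer: cursor 3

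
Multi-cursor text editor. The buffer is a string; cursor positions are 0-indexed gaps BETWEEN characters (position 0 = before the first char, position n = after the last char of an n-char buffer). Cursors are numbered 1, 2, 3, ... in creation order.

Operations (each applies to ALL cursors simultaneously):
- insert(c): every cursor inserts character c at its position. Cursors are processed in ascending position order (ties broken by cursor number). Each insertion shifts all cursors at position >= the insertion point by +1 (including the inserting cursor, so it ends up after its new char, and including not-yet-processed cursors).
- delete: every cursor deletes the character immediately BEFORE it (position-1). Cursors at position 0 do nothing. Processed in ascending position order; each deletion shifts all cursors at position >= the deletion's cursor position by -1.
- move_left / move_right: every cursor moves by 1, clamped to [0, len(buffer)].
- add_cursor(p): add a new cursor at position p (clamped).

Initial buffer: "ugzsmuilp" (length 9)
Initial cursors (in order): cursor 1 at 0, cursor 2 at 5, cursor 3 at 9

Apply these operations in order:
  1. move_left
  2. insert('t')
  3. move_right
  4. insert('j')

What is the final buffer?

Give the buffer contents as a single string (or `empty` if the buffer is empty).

Answer: tujgzstmjuiltpj

Derivation:
After op 1 (move_left): buffer="ugzsmuilp" (len 9), cursors c1@0 c2@4 c3@8, authorship .........
After op 2 (insert('t')): buffer="tugzstmuiltp" (len 12), cursors c1@1 c2@6 c3@11, authorship 1....2....3.
After op 3 (move_right): buffer="tugzstmuiltp" (len 12), cursors c1@2 c2@7 c3@12, authorship 1....2....3.
After op 4 (insert('j')): buffer="tujgzstmjuiltpj" (len 15), cursors c1@3 c2@9 c3@15, authorship 1.1...2.2...3.3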